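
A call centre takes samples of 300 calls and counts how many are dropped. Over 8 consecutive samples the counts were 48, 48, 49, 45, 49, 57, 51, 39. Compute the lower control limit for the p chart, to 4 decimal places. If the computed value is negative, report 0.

0.0972

p̄ = Σdᵢ / (k·n) = 386 / (8 × 300) = 0.16083
LCL = p̄ − 3·√(p̄(1−p̄)/n) = 0.16083 − 3 × 0.02121 = 0.09720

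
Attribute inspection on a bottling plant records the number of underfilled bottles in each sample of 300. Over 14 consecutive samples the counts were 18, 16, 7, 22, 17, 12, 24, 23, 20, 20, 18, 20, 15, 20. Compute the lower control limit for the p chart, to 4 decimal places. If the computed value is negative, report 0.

0.0189

p̄ = Σdᵢ / (k·n) = 252 / (14 × 300) = 0.06000
LCL = p̄ − 3·√(p̄(1−p̄)/n) = 0.06000 − 3 × 0.01371 = 0.01887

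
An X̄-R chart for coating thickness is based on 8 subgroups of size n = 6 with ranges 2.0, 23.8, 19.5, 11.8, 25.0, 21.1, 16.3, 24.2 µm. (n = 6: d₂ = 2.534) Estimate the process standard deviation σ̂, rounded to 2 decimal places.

7.09

R̄ = (2.0 + 23.8 + 19.5 + 11.8 + 25.0 + 21.1 + 16.3 + 24.2) / 8 = 17.9625
σ̂ = R̄ / d₂ = 17.9625 / 2.534 = 7.0886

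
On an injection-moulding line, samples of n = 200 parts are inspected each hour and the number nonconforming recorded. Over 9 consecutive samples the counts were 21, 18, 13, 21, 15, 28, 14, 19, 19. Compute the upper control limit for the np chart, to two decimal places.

p̄ = Σdᵢ / (k·n) = 168 / (9 × 200) = 0.09333
UCL = np̄ + 3·√(np̄(1−p̄)) = 18.6667 + 3 × √(18.6667×0.90667) = 18.6667 + 3 × 4.1139 = 31.0085

31.01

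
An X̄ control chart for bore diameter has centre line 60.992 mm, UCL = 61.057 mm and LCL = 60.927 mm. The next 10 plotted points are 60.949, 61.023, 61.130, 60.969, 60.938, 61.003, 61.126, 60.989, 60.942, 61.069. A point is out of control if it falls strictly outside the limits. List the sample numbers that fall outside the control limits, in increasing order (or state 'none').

Compare each point to [60.927, 61.057]: sample 3 = 61.130 > UCL; sample 7 = 61.126 > UCL; sample 10 = 61.069 > UCL.

3, 7, 10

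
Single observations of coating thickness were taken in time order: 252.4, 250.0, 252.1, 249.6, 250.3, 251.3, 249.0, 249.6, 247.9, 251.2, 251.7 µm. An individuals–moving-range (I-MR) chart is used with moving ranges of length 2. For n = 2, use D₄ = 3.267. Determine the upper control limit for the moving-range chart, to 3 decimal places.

5.587

Moving ranges: 2.4, 2.1, 2.5, 0.7, 1.0, 2.3, 0.6, 1.7, 3.3, 0.5; M̄R̄ = 17.1000 / 10 = 1.7100
UCL_MR = D₄·M̄R̄ = 3.267 × 1.7100 = 5.5866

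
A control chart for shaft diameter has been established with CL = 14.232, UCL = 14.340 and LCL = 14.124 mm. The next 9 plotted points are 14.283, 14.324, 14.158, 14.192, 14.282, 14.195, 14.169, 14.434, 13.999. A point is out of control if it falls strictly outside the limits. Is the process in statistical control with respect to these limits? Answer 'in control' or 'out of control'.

Compare each point to [14.124, 14.340]: sample 8 = 14.434 > UCL; sample 9 = 13.999 < LCL.

out of control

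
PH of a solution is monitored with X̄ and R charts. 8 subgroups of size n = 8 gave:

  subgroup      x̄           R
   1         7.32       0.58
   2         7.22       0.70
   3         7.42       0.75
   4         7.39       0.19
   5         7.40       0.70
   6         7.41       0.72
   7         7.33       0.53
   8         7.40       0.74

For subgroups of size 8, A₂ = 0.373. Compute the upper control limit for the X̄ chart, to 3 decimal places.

X̄̄ = (7.32 + 7.22 + 7.42 + 7.39 + 7.40 + 7.41 + 7.33 + 7.40) / 8 = 58.8900 / 8 = 7.3613
R̄ = (0.58 + 0.70 + 0.75 + 0.19 + 0.70 + 0.72 + 0.53 + 0.74) / 8 = 4.9100 / 8 = 0.6138
UCL = X̄̄ + A₂·R̄ = 7.3613 + 0.373 × 0.6138 = 7.5902

7.590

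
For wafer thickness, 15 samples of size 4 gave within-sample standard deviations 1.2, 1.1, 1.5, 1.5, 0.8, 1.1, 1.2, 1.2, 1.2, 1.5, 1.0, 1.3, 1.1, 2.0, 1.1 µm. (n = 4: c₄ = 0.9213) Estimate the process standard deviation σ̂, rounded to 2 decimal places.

s̄ = (1.2 + 1.1 + 1.5 + 1.5 + 0.8 + 1.1 + 1.2 + 1.2 + 1.2 + 1.5 + 1.0 + 1.3 + 1.1 + 2.0 + 1.1) / 15 = 1.2533
σ̂ = s̄ / c₄ = 1.2533 / 0.9213 = 1.3604

1.36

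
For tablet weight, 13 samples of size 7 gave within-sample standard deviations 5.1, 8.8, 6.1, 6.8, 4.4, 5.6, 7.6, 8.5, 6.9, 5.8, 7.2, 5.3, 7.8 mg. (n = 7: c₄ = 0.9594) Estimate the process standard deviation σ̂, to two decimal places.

s̄ = (5.1 + 8.8 + 6.1 + 6.8 + 4.4 + 5.6 + 7.6 + 8.5 + 6.9 + 5.8 + 7.2 + 5.3 + 7.8) / 13 = 6.6077
σ̂ = s̄ / c₄ = 6.6077 / 0.9594 = 6.8873

6.89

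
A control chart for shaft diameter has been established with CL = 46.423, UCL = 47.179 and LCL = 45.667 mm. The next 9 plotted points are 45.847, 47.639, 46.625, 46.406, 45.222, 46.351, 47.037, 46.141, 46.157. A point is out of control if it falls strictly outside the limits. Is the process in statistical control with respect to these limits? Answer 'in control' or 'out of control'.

out of control

Compare each point to [45.667, 47.179]: sample 2 = 47.639 > UCL; sample 5 = 45.222 < LCL.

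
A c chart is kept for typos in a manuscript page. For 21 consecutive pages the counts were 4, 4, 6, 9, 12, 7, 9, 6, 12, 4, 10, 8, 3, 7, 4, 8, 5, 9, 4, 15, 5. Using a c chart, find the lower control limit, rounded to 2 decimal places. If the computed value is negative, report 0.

0.00

c̄ = (4 + 4 + 6 + 9 + 12 + 7 + 9 + 6 + 12 + 4 + 10 + 8 + 3 + 7 + 4 + 8 + 5 + 9 + 4 + 15 + 5) / 21 = 151 / 21 = 7.1905
LCL = c̄ − 3√c̄ = 7.1905 − 3 × 2.6815 = -0.8540 → 0 (cannot be negative)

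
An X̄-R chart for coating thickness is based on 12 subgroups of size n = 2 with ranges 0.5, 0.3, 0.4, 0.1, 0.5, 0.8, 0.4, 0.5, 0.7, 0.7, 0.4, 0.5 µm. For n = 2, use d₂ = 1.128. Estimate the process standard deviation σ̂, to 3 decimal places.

R̄ = (0.5 + 0.3 + 0.4 + 0.1 + 0.5 + 0.8 + 0.4 + 0.5 + 0.7 + 0.7 + 0.4 + 0.5) / 12 = 0.4833
σ̂ = R̄ / d₂ = 0.4833 / 1.128 = 0.4285

0.428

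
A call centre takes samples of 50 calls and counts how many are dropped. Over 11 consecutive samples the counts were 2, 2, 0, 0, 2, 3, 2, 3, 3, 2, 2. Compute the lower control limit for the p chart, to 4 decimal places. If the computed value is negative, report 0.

p̄ = Σdᵢ / (k·n) = 21 / (11 × 50) = 0.03818
LCL = p̄ − 3·√(p̄(1−p̄)/n) = 0.03818 − 3 × 0.02710 = -0.04312 → 0 (negative, so LCL = 0)

0.0000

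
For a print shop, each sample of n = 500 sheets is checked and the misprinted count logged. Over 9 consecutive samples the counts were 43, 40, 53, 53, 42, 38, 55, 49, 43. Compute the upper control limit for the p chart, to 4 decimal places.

0.1313

p̄ = Σdᵢ / (k·n) = 416 / (9 × 500) = 0.09244
UCL = p̄ + 3·√(p̄(1−p̄)/n) = 0.09244 + 3 × √(0.09244×0.90756/500) = 0.09244 + 3 × 0.01295 = 0.13131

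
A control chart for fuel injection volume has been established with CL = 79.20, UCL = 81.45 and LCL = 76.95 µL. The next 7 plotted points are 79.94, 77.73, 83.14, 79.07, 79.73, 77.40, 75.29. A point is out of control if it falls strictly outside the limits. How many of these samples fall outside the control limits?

2

Compare each point to [76.95, 81.45]: sample 3 = 83.14 > UCL; sample 7 = 75.29 < LCL.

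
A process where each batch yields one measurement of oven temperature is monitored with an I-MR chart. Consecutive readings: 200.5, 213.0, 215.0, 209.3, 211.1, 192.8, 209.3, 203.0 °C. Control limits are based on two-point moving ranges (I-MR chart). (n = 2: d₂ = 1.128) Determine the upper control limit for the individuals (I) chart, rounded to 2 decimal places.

230.72

X̄ = (200.5 + 213.0 + 215.0 + 209.3 + 211.1 + 192.8 + 209.3 + 203.0) / 8 = 206.7500
Moving ranges: 12.5, 2.0, 5.7, 1.8, 18.3, 16.5, 6.3; M̄R̄ = 63.1000 / 7 = 9.0143
UCL = X̄ + 3·M̄R̄/d₂ = 206.7500 + 3 × 9.0143 / 1.128 = 230.7242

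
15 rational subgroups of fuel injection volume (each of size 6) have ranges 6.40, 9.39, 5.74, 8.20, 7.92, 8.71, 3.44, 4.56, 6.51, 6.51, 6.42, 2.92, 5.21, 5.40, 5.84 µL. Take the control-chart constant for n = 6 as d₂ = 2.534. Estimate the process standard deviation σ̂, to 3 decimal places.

R̄ = (6.40 + 9.39 + 5.74 + 8.20 + 7.92 + 8.71 + 3.44 + 4.56 + 6.51 + 6.51 + 6.42 + 2.92 + 5.21 + 5.40 + 5.84) / 15 = 6.2113
σ̂ = R̄ / d₂ = 6.2113 / 2.534 = 2.4512

2.451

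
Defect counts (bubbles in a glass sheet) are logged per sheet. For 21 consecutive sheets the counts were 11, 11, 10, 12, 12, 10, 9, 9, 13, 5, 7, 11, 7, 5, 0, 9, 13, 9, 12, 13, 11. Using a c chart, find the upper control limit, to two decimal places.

18.71

c̄ = (11 + 11 + 10 + 12 + 12 + 10 + 9 + 9 + 13 + 5 + 7 + 11 + 7 + 5 + 0 + 9 + 13 + 9 + 12 + 13 + 11) / 21 = 199 / 21 = 9.4762
UCL = c̄ + 3√c̄ = 9.4762 + 3 × √9.4762 = 9.4762 + 3 × 3.0783 = 18.7112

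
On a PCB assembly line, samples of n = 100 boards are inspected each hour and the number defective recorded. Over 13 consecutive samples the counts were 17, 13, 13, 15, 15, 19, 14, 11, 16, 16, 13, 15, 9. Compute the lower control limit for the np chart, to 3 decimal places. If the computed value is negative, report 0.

3.803

p̄ = Σdᵢ / (k·n) = 186 / (13 × 100) = 0.14308
LCL = np̄ − 3·√(np̄(1−p̄)) = 14.3077 − 3 × 3.5015 = 3.8032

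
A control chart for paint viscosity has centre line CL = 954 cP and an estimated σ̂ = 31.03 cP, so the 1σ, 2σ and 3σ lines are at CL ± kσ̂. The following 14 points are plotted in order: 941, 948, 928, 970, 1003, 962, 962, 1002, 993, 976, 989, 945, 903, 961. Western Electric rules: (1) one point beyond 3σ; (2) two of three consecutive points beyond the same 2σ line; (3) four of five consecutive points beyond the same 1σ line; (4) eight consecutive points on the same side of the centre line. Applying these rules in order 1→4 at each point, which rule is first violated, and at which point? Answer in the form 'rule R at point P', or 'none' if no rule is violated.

Zone of each point (C = within 1σ̂, B = 1σ̂–2σ̂, A = 2σ̂–3σ̂, * = beyond 3σ̂; sign = side of CL): 1:-C, 2:-C, 3:-C, 4:+C, 5:+B, 6:+C, 7:+C, 8:+B, 9:+B, 10:+C, 11:+B, 12:-C, 13:-B, 14:+C
Rule 4 (eight consecutive points on the same side of the centre line) is satisfied at point 11.

rule 4 at point 11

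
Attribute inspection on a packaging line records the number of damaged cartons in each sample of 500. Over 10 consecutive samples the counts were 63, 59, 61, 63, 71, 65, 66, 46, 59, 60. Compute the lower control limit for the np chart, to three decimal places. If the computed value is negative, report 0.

p̄ = Σdᵢ / (k·n) = 613 / (10 × 500) = 0.12260
LCL = np̄ − 3·√(np̄(1−p̄)) = 61.3000 − 3 × 7.3338 = 39.2986

39.299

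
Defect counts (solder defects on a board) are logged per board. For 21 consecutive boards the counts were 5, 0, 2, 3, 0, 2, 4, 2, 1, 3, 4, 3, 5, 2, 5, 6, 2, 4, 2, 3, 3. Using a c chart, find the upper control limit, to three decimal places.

8.018

c̄ = (5 + 0 + 2 + 3 + 0 + 2 + 4 + 2 + 1 + 3 + 4 + 3 + 5 + 2 + 5 + 6 + 2 + 4 + 2 + 3 + 3) / 21 = 61 / 21 = 2.9048
UCL = c̄ + 3√c̄ = 2.9048 + 3 × √2.9048 = 2.9048 + 3 × 1.7043 = 8.0178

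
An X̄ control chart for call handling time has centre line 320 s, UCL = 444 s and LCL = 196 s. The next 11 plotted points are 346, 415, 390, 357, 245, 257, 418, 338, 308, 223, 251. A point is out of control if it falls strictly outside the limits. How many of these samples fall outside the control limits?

All 11 points lie within [196, 444].

0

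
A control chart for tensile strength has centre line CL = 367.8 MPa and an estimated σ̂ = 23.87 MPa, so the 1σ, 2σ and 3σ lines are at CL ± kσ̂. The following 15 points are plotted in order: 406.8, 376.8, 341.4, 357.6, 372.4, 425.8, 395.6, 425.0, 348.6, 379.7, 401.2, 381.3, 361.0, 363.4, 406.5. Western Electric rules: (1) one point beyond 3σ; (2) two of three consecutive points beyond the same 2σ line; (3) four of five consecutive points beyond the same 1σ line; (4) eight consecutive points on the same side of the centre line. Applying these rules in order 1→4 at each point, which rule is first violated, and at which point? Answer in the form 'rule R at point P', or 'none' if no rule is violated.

Zone of each point (C = within 1σ̂, B = 1σ̂–2σ̂, A = 2σ̂–3σ̂, * = beyond 3σ̂; sign = side of CL): 1:+B, 2:+C, 3:-B, 4:-C, 5:+C, 6:+A, 7:+B, 8:+A, 9:-C, 10:+C, 11:+B, 12:+C, 13:-C, 14:-C, 15:+B
Rule 2 (two of three consecutive points beyond the same 2σ limit) is satisfied at point 8.

rule 2 at point 8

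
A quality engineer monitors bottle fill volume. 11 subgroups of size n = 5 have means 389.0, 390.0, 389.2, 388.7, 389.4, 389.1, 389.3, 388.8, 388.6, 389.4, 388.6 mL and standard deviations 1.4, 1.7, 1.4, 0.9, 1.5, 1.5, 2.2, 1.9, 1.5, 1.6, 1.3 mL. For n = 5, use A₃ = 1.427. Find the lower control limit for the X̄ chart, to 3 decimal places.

386.908

X̄̄ = (389.0 + 390.0 + 389.2 + 388.7 + 389.4 + 389.1 + 389.3 + 388.8 + 388.6 + 389.4 + 388.6) / 11 = 389.1000
s̄ = (1.4 + 1.7 + 1.4 + 0.9 + 1.5 + 1.5 + 2.2 + 1.9 + 1.5 + 1.6 + 1.3) / 11 = 1.5364
LCL = X̄̄ − A₃·s̄ = 389.1000 − 1.427 × 1.5364 = 386.9076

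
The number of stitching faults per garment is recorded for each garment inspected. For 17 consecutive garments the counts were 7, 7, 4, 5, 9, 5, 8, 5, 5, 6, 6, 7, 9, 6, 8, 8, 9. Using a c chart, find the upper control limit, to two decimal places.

c̄ = (7 + 7 + 4 + 5 + 9 + 5 + 8 + 5 + 5 + 6 + 6 + 7 + 9 + 6 + 8 + 8 + 9) / 17 = 114 / 17 = 6.7059
UCL = c̄ + 3√c̄ = 6.7059 + 3 × √6.7059 = 6.7059 + 3 × 2.5896 = 14.4746

14.47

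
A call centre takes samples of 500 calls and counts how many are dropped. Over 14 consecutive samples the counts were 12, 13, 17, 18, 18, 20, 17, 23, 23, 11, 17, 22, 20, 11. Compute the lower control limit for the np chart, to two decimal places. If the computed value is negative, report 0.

p̄ = Σdᵢ / (k·n) = 242 / (14 × 500) = 0.03457
LCL = np̄ − 3·√(np̄(1−p̄)) = 17.2857 − 3 × 4.0851 = 5.0304

5.03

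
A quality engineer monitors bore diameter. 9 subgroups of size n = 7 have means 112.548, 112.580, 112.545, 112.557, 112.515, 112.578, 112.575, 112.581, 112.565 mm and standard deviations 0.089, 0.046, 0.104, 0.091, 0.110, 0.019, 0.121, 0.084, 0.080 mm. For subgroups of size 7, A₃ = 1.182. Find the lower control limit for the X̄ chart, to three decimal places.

112.463

X̄̄ = (112.548 + 112.580 + 112.545 + 112.557 + 112.515 + 112.578 + 112.575 + 112.581 + 112.565) / 9 = 112.5604
s̄ = (0.089 + 0.046 + 0.104 + 0.091 + 0.110 + 0.019 + 0.121 + 0.084 + 0.080) / 9 = 0.0827
LCL = X̄̄ − A₃·s̄ = 112.5604 − 1.182 × 0.0827 = 112.4627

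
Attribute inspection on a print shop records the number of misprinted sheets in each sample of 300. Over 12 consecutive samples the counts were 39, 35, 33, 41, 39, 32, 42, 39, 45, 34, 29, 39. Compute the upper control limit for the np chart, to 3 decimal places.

54.385

p̄ = Σdᵢ / (k·n) = 447 / (12 × 300) = 0.12417
UCL = np̄ + 3·√(np̄(1−p̄)) = 37.2500 + 3 × √(37.2500×0.87583) = 37.2500 + 3 × 5.7118 = 54.3854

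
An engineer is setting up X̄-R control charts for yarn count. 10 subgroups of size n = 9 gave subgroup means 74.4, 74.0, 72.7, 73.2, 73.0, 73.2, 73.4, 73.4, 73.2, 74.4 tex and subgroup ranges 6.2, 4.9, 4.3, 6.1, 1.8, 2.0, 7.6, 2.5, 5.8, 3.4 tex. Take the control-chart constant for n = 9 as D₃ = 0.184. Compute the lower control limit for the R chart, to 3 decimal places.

R̄ = (6.2 + 4.9 + 4.3 + 6.1 + 1.8 + 2.0 + 7.6 + 2.5 + 5.8 + 3.4) / 10 = 44.6000 / 10 = 4.4600
LCL_R = D₃·R̄ = 0.184 × 4.4600 = 0.8206

0.821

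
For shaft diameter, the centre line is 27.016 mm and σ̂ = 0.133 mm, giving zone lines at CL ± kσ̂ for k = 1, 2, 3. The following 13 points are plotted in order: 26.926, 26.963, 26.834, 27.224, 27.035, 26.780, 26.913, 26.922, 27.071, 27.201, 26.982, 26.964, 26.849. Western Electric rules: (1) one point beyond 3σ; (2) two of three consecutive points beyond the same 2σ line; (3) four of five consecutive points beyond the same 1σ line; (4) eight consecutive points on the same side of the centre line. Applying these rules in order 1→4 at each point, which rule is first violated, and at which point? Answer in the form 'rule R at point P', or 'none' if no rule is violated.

none

Zone of each point (C = within 1σ̂, B = 1σ̂–2σ̂, A = 2σ̂–3σ̂, * = beyond 3σ̂; sign = side of CL): 1:-C, 2:-C, 3:-B, 4:+B, 5:+C, 6:-B, 7:-C, 8:-C, 9:+C, 10:+B, 11:-C, 12:-C, 13:-B
No rule fires across all 13 points.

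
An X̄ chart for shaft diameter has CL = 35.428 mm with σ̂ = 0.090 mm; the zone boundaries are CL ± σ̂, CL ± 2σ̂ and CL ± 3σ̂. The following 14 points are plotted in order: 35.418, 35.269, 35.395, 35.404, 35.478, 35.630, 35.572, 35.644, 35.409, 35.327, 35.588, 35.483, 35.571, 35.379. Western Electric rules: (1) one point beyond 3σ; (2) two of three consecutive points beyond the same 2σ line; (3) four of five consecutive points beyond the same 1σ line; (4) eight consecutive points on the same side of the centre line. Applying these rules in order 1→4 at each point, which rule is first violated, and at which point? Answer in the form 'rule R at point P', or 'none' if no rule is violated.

rule 2 at point 8

Zone of each point (C = within 1σ̂, B = 1σ̂–2σ̂, A = 2σ̂–3σ̂, * = beyond 3σ̂; sign = side of CL): 1:-C, 2:-B, 3:-C, 4:-C, 5:+C, 6:+A, 7:+B, 8:+A, 9:-C, 10:-B, 11:+B, 12:+C, 13:+B, 14:-C
Rule 2 (two of three consecutive points beyond the same 2σ limit) is satisfied at point 8.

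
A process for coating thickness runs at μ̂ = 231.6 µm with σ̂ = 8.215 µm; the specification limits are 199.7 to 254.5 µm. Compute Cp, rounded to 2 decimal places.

1.11

Cp = (USL − LSL) / (6σ̂) = (254.5 − 199.7) / (6 × 8.215) = 54.8000 / 49.2900 = 1.1118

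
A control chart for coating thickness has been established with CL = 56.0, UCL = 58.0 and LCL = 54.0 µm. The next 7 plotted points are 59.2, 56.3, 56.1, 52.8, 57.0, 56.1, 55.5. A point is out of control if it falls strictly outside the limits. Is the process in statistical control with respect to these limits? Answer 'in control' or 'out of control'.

Compare each point to [54.0, 58.0]: sample 1 = 59.2 > UCL; sample 4 = 52.8 < LCL.

out of control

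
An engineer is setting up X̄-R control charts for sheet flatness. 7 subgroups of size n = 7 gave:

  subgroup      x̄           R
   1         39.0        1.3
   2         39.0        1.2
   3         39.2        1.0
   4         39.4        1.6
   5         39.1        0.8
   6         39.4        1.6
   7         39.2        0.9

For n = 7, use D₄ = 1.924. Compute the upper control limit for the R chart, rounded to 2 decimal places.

R̄ = (1.3 + 1.2 + 1.0 + 1.6 + 0.8 + 1.6 + 0.9) / 7 = 8.4000 / 7 = 1.2000
UCL_R = D₄·R̄ = 1.924 × 1.2000 = 2.3088

2.31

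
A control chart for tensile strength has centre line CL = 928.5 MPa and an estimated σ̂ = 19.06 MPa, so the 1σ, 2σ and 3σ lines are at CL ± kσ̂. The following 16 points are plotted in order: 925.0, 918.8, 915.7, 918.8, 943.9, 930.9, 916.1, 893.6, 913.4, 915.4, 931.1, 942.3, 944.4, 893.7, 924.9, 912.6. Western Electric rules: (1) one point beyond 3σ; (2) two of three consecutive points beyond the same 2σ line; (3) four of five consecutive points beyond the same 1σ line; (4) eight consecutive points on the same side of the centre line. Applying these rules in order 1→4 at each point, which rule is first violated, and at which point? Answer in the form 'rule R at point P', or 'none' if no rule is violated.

Zone of each point (C = within 1σ̂, B = 1σ̂–2σ̂, A = 2σ̂–3σ̂, * = beyond 3σ̂; sign = side of CL): 1:-C, 2:-C, 3:-C, 4:-C, 5:+C, 6:+C, 7:-C, 8:-B, 9:-C, 10:-C, 11:+C, 12:+C, 13:+C, 14:-B, 15:-C, 16:-C
No rule fires across all 16 points.

none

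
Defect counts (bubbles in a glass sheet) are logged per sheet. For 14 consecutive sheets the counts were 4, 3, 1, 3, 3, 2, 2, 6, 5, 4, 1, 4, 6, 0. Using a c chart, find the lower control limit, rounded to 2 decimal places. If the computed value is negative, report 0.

0.00

c̄ = (4 + 3 + 1 + 3 + 3 + 2 + 2 + 6 + 5 + 4 + 1 + 4 + 6 + 0) / 14 = 44 / 14 = 3.1429
LCL = c̄ − 3√c̄ = 3.1429 − 3 × 1.7728 = -2.1756 → 0 (cannot be negative)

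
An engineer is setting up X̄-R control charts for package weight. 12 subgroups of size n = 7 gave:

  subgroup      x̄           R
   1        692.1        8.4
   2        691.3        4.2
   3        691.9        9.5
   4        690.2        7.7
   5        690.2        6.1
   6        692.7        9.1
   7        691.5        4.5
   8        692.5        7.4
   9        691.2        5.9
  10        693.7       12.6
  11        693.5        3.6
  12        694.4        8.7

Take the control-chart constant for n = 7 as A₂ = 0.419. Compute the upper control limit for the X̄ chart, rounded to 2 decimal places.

X̄̄ = (692.1 + 691.3 + 691.9 + 690.2 + 690.2 + 692.7 + 691.5 + 692.5 + 691.2 + 693.7 + 693.5 + 694.4) / 12 = 8305.2000 / 12 = 692.1000
R̄ = (8.4 + 4.2 + 9.5 + 7.7 + 6.1 + 9.1 + 4.5 + 7.4 + 5.9 + 12.6 + 3.6 + 8.7) / 12 = 87.7000 / 12 = 7.3083
UCL = X̄̄ + A₂·R̄ = 692.1000 + 0.419 × 7.3083 = 695.1622

695.16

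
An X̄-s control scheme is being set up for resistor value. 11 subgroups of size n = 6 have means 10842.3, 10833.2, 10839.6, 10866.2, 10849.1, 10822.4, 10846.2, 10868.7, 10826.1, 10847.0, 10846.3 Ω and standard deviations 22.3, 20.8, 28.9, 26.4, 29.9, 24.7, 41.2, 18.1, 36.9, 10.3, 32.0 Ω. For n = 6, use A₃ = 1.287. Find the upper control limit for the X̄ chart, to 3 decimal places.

X̄̄ = (10842.3 + 10833.2 + 10839.6 + 10866.2 + 10849.1 + 10822.4 + 10846.2 + 10868.7 + 10826.1 + 10847.0 + 10846.3) / 11 = 10844.2818
s̄ = (22.3 + 20.8 + 28.9 + 26.4 + 29.9 + 24.7 + 41.2 + 18.1 + 36.9 + 10.3 + 32.0) / 11 = 26.5000
UCL = X̄̄ + A₃·s̄ = 10844.2818 + 1.287 × 26.5000 = 10878.3873

10878.387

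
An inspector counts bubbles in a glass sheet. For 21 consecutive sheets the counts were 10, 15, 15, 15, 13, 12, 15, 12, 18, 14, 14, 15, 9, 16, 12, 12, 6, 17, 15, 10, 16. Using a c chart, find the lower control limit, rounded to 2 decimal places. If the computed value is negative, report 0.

c̄ = (10 + 15 + 15 + 15 + 13 + 12 + 15 + 12 + 18 + 14 + 14 + 15 + 9 + 16 + 12 + 12 + 6 + 17 + 15 + 10 + 16) / 21 = 281 / 21 = 13.3810
LCL = c̄ − 3√c̄ = 13.3810 − 3 × 3.6580 = 2.4070

2.41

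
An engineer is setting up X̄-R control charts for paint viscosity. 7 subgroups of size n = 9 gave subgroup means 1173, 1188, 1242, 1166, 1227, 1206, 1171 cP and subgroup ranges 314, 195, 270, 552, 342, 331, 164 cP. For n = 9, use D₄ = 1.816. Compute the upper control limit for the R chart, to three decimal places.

R̄ = (314 + 195 + 270 + 552 + 342 + 331 + 164) / 7 = 2168.0000 / 7 = 309.7143
UCL_R = D₄·R̄ = 1.816 × 309.7143 = 562.4411

562.441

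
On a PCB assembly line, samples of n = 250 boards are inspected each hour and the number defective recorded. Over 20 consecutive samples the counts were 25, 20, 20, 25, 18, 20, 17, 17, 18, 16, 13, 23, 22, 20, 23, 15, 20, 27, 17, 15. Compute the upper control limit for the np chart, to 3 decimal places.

p̄ = Σdᵢ / (k·n) = 391 / (20 × 250) = 0.07820
UCL = np̄ + 3·√(np̄(1−p̄)) = 19.5500 + 3 × √(19.5500×0.92180) = 19.5500 + 3 × 4.2451 = 32.2854

32.285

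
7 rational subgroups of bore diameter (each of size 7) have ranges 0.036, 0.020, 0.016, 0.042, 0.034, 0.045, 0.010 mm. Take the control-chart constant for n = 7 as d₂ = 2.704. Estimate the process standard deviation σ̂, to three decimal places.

R̄ = (0.036 + 0.020 + 0.016 + 0.042 + 0.034 + 0.045 + 0.010) / 7 = 0.0290
σ̂ = R̄ / d₂ = 0.0290 / 2.704 = 0.0107

0.011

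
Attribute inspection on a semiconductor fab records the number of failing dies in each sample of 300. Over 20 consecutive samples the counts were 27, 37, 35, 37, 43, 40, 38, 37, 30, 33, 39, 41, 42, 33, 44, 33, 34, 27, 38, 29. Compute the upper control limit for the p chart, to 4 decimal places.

0.1757

p̄ = Σdᵢ / (k·n) = 717 / (20 × 300) = 0.11950
UCL = p̄ + 3·√(p̄(1−p̄)/n) = 0.11950 + 3 × √(0.11950×0.88050/300) = 0.11950 + 3 × 0.01873 = 0.17568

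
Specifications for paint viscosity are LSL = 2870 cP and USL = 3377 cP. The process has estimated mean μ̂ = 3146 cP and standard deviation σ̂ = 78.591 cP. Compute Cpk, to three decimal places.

Cpu = (USL − μ̂) / (3σ̂) = (3377 − 3146) / (3 × 78.591) = 0.9798; Cpl = (μ̂ − LSL) / (3σ̂) = (3146 − 2870) / (3 × 78.591) = 1.1706; Cpk = min(Cpu, Cpl) = 0.9798

0.980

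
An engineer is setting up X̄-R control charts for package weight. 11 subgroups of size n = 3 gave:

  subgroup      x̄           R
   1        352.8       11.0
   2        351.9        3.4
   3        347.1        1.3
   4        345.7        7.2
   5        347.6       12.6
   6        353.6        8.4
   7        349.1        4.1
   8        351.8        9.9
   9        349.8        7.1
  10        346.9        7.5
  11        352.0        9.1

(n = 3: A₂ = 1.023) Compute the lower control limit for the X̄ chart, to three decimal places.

342.257

X̄̄ = (352.8 + 351.9 + 347.1 + 345.7 + 347.6 + 353.6 + 349.1 + 351.8 + 349.8 + 346.9 + 352.0) / 11 = 3848.3000 / 11 = 349.8455
R̄ = (11.0 + 3.4 + 1.3 + 7.2 + 12.6 + 8.4 + 4.1 + 9.9 + 7.1 + 7.5 + 9.1) / 11 = 81.6000 / 11 = 7.4182
LCL = X̄̄ − A₂·R̄ = 349.8455 − 1.023 × 7.4182 = 342.2567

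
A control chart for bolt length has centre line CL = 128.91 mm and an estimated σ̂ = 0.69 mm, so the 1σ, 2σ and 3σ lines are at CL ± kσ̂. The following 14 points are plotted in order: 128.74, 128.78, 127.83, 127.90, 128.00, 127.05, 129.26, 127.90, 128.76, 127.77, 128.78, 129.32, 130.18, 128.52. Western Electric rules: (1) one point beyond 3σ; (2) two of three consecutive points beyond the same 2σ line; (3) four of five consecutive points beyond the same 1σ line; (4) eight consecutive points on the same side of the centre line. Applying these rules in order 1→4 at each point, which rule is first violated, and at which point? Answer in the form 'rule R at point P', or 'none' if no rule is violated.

Zone of each point (C = within 1σ̂, B = 1σ̂–2σ̂, A = 2σ̂–3σ̂, * = beyond 3σ̂; sign = side of CL): 1:-C, 2:-C, 3:-B, 4:-B, 5:-B, 6:-A, 7:+C, 8:-B, 9:-C, 10:-B, 11:-C, 12:+C, 13:+B, 14:-C
Rule 3 (four of five consecutive points beyond the same 1σ limit) is satisfied at point 6.

rule 3 at point 6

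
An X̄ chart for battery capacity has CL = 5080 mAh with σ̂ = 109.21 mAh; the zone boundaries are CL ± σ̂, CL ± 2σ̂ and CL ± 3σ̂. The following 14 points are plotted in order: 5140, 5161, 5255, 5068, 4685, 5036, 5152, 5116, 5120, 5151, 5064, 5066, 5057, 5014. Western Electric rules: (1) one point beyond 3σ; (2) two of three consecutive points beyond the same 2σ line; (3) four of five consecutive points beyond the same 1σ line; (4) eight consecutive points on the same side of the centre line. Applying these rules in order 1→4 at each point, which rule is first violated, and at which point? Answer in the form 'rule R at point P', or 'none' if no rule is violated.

rule 1 at point 5

Zone of each point (C = within 1σ̂, B = 1σ̂–2σ̂, A = 2σ̂–3σ̂, * = beyond 3σ̂; sign = side of CL): 1:+C, 2:+C, 3:+B, 4:-C, 5:-*, 6:-C, 7:+C, 8:+C, 9:+C, 10:+C, 11:-C, 12:-C, 13:-C, 14:-C
Rule 1 (one point beyond the 3σ limits) is satisfied at point 5.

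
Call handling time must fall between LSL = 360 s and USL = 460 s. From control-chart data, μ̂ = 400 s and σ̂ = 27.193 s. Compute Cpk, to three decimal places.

0.490

Cpu = (USL − μ̂) / (3σ̂) = (460 − 400) / (3 × 27.193) = 0.7355; Cpl = (μ̂ − LSL) / (3σ̂) = (400 − 360) / (3 × 27.193) = 0.4903; Cpk = min(Cpu, Cpl) = 0.4903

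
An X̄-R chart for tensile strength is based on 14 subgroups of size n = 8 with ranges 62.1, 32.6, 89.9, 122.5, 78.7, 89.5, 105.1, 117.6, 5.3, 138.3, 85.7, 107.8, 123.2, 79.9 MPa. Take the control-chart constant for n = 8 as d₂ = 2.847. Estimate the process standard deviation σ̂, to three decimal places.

R̄ = (62.1 + 32.6 + 89.9 + 122.5 + 78.7 + 89.5 + 105.1 + 117.6 + 5.3 + 138.3 + 85.7 + 107.8 + 123.2 + 79.9) / 14 = 88.4429
σ̂ = R̄ / d₂ = 88.4429 / 2.847 = 31.0653

31.065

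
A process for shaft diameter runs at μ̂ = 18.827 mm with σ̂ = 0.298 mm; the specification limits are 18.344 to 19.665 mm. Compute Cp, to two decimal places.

Cp = (USL − LSL) / (6σ̂) = (19.665 − 18.344) / (6 × 0.298) = 1.3210 / 1.7880 = 0.7388

0.74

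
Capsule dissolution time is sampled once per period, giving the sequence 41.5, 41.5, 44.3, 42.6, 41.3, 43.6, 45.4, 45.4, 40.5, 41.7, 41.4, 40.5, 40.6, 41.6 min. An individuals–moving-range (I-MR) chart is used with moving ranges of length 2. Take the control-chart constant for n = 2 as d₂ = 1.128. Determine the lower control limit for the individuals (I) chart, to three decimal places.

X̄ = (41.5 + 41.5 + 44.3 + 42.6 + 41.3 + 43.6 + 45.4 + 45.4 + 40.5 + 41.7 + 41.4 + 40.5 + 40.6 + 41.6) / 14 = 42.2786
Moving ranges: 0.0, 2.8, 1.7, 1.3, 2.3, 1.8, 0.0, 4.9, 1.2, 0.3, 0.9, 0.1, 1.0; M̄R̄ = 18.3000 / 13 = 1.4077
LCL = X̄ − 3·M̄R̄/d₂ = 42.2786 − 3 × 1.4077 / 1.128 = 38.5347

38.535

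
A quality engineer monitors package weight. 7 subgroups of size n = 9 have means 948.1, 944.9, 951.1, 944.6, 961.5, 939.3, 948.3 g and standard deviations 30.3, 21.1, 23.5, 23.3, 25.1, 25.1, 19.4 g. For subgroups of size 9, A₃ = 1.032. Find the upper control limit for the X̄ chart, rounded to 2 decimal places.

X̄̄ = (948.1 + 944.9 + 951.1 + 944.6 + 961.5 + 939.3 + 948.3) / 7 = 948.2571
s̄ = (30.3 + 21.1 + 23.5 + 23.3 + 25.1 + 25.1 + 19.4) / 7 = 23.9714
UCL = X̄̄ + A₃·s̄ = 948.2571 + 1.032 × 23.9714 = 972.9957

973.00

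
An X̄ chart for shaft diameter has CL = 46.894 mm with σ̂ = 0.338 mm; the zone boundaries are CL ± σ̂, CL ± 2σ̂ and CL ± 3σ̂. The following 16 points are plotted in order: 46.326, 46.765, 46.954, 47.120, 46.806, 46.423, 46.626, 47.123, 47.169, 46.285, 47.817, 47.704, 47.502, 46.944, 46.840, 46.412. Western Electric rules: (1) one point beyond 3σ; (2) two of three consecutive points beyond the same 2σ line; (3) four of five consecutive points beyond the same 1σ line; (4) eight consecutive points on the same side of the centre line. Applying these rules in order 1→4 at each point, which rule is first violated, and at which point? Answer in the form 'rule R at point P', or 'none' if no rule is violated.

rule 2 at point 12

Zone of each point (C = within 1σ̂, B = 1σ̂–2σ̂, A = 2σ̂–3σ̂, * = beyond 3σ̂; sign = side of CL): 1:-B, 2:-C, 3:+C, 4:+C, 5:-C, 6:-B, 7:-C, 8:+C, 9:+C, 10:-B, 11:+A, 12:+A, 13:+B, 14:+C, 15:-C, 16:-B
Rule 2 (two of three consecutive points beyond the same 2σ limit) is satisfied at point 12.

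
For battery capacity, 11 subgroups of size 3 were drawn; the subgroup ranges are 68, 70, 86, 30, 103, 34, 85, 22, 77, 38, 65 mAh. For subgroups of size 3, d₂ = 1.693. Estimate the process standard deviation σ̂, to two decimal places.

R̄ = (68 + 70 + 86 + 30 + 103 + 34 + 85 + 22 + 77 + 38 + 65) / 11 = 61.6364
σ̂ = R̄ / d₂ = 61.6364 / 1.693 = 36.4066

36.41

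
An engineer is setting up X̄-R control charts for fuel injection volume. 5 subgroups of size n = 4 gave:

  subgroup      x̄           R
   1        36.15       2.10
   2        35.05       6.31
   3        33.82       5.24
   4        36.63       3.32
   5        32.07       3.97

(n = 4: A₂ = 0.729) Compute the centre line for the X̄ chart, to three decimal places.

X̄̄ = (36.15 + 35.05 + 33.82 + 36.63 + 32.07) / 5 = 173.7200 / 5 = 34.7440
CL = X̄̄ = 34.7440

34.744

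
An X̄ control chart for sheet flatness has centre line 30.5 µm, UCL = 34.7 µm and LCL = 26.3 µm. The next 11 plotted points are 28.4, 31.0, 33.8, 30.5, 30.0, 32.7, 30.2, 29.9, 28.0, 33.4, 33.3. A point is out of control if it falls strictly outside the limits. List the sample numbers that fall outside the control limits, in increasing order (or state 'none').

none

All 11 points lie within [26.3, 34.7].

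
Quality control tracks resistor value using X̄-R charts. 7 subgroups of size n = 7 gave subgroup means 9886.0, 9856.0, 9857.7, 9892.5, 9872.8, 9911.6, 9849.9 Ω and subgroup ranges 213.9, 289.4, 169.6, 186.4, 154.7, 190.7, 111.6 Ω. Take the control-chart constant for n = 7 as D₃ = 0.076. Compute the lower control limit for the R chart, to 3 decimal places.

14.291

R̄ = (213.9 + 289.4 + 169.6 + 186.4 + 154.7 + 190.7 + 111.6) / 7 = 1316.3000 / 7 = 188.0429
LCL_R = D₃·R̄ = 0.076 × 188.0429 = 14.2913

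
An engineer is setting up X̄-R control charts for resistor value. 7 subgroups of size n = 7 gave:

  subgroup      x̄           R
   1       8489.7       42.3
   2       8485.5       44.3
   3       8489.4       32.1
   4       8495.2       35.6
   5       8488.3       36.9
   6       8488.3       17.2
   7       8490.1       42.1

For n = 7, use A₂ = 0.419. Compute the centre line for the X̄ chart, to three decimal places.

X̄̄ = (8489.7 + 8485.5 + 8489.4 + 8495.2 + 8488.3 + 8488.3 + 8490.1) / 7 = 59426.5000 / 7 = 8489.5000
CL = X̄̄ = 8489.5000

8489.500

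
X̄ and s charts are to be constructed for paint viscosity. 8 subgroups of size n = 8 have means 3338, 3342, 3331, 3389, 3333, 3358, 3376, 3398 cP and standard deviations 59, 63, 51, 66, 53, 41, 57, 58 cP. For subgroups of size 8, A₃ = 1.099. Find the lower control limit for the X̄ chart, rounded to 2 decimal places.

X̄̄ = (3338 + 3342 + 3331 + 3389 + 3333 + 3358 + 3376 + 3398) / 8 = 3358.1250
s̄ = (59 + 63 + 51 + 66 + 53 + 41 + 57 + 58) / 8 = 56.0000
LCL = X̄̄ − A₃·s̄ = 3358.1250 − 1.099 × 56.0000 = 3296.5810

3296.58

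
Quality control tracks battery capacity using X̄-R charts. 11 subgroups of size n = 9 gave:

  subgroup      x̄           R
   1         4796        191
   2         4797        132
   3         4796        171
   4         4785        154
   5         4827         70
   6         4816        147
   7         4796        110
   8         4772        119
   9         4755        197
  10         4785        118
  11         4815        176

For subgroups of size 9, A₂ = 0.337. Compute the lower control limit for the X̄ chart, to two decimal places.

X̄̄ = (4796 + 4797 + 4796 + 4785 + 4827 + 4816 + 4796 + 4772 + 4755 + 4785 + 4815) / 11 = 52740.0000 / 11 = 4794.5455
R̄ = (191 + 132 + 171 + 154 + 70 + 147 + 110 + 119 + 197 + 118 + 176) / 11 = 1585.0000 / 11 = 144.0909
LCL = X̄̄ − A₂·R̄ = 4794.5455 − 0.337 × 144.0909 = 4745.9868

4745.99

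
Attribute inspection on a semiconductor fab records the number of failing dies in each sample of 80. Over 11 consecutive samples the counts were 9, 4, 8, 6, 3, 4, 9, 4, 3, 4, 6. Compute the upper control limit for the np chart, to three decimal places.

12.218

p̄ = Σdᵢ / (k·n) = 60 / (11 × 80) = 0.06818
UCL = np̄ + 3·√(np̄(1−p̄)) = 5.4545 + 3 × √(5.4545×0.93182) = 5.4545 + 3 × 2.2545 = 12.2180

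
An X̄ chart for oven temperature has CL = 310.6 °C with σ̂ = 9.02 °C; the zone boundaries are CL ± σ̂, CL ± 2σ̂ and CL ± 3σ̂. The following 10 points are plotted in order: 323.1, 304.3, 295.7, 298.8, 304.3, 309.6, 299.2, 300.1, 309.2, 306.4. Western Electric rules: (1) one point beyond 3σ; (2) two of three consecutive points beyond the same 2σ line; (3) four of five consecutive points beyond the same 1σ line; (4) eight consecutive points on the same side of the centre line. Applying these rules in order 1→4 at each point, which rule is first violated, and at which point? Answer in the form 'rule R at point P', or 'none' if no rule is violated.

rule 4 at point 9

Zone of each point (C = within 1σ̂, B = 1σ̂–2σ̂, A = 2σ̂–3σ̂, * = beyond 3σ̂; sign = side of CL): 1:+B, 2:-C, 3:-B, 4:-B, 5:-C, 6:-C, 7:-B, 8:-B, 9:-C, 10:-C
Rule 4 (eight consecutive points on the same side of the centre line) is satisfied at point 9.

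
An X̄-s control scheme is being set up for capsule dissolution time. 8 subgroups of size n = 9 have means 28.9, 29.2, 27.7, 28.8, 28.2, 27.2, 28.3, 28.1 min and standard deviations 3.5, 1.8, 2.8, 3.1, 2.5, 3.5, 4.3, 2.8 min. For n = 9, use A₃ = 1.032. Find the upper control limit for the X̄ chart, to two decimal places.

31.43

X̄̄ = (28.9 + 29.2 + 27.7 + 28.8 + 28.2 + 27.2 + 28.3 + 28.1) / 8 = 28.3000
s̄ = (3.5 + 1.8 + 2.8 + 3.1 + 2.5 + 3.5 + 4.3 + 2.8) / 8 = 3.0375
UCL = X̄̄ + A₃·s̄ = 28.3000 + 1.032 × 3.0375 = 31.4347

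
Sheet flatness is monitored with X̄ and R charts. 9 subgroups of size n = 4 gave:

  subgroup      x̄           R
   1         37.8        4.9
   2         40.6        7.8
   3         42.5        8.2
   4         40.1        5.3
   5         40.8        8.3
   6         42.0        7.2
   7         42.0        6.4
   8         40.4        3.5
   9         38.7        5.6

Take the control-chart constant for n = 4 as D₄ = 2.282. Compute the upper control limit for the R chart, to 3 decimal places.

R̄ = (4.9 + 7.8 + 8.2 + 5.3 + 8.3 + 7.2 + 6.4 + 3.5 + 5.6) / 9 = 57.2000 / 9 = 6.3556
UCL_R = D₄·R̄ = 2.282 × 6.3556 = 14.5034

14.503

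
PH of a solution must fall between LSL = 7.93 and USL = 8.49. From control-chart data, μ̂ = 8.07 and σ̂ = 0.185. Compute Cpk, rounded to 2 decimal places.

Cpu = (USL − μ̂) / (3σ̂) = (8.49 − 8.07) / (3 × 0.185) = 0.7568; Cpl = (μ̂ − LSL) / (3σ̂) = (8.07 − 7.93) / (3 × 0.185) = 0.2523; Cpk = min(Cpu, Cpl) = 0.2523

0.25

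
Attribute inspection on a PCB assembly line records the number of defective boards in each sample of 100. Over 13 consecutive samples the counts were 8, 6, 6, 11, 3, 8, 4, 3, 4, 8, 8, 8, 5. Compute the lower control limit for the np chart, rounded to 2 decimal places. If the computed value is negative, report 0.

p̄ = Σdᵢ / (k·n) = 82 / (13 × 100) = 0.06308
LCL = np̄ − 3·√(np̄(1−p̄)) = 6.3077 − 3 × 2.4310 = -0.9853 → 0 (negative, so LCL = 0)

0.00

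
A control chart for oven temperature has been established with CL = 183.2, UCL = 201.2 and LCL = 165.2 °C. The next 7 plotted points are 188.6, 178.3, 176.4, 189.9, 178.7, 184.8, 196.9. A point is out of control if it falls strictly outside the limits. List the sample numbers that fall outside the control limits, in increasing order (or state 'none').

All 7 points lie within [165.2, 201.2].

none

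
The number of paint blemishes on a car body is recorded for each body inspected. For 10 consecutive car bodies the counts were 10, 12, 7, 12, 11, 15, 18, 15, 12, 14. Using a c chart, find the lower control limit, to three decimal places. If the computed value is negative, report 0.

c̄ = (10 + 12 + 7 + 12 + 11 + 15 + 18 + 15 + 12 + 14) / 10 = 126 / 10 = 12.6000
LCL = c̄ − 3√c̄ = 12.6000 − 3 × 3.5496 = 1.9511

1.951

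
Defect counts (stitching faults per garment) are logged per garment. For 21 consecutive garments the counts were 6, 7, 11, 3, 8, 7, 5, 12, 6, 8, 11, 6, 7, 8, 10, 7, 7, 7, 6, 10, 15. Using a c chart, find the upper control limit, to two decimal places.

c̄ = (6 + 7 + 11 + 3 + 8 + 7 + 5 + 12 + 6 + 8 + 11 + 6 + 7 + 8 + 10 + 7 + 7 + 7 + 6 + 10 + 15) / 21 = 167 / 21 = 7.9524
UCL = c̄ + 3√c̄ = 7.9524 + 3 × √7.9524 = 7.9524 + 3 × 2.8200 = 16.4124

16.41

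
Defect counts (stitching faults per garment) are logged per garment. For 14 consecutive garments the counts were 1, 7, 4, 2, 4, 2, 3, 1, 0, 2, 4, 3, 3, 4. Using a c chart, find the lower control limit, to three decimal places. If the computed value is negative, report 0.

0.000

c̄ = (1 + 7 + 4 + 2 + 4 + 2 + 3 + 1 + 0 + 2 + 4 + 3 + 3 + 4) / 14 = 40 / 14 = 2.8571
LCL = c̄ − 3√c̄ = 2.8571 − 3 × 1.6903 = -2.2138 → 0 (cannot be negative)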